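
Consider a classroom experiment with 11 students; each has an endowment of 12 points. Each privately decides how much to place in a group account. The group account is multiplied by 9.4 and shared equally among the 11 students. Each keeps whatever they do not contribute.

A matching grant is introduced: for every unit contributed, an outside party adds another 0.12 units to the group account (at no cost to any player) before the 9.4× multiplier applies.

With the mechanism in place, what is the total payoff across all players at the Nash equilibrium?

132.00 points

Even with the mechanism, each unit contributed returns only 9.4 × 1.12 / 11 = 0.9571 per unit of net cost, so contributing nothing is still dominant.
Everyone keeps their endowment and the group total is 11 × 12 = 132.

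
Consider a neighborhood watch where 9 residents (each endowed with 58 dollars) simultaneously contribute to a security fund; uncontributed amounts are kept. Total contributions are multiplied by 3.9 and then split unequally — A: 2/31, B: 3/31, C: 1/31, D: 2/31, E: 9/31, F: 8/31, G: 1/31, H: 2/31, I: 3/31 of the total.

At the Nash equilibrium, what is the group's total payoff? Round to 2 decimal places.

A player with share s gets back 3.9·s per unit contributed, so full contribution is dominant for anyone with s > 1/3.9 = 0.2564 and zero contribution is dominant for anyone below.
The shares above 0.2564 belong to E and F, contributing 58 each; the remaining 7 contribute 0. Total contributed: 116.
The security fund pays out 3.9 × 116 = 452.40 in total (split across the unequal shares, but the aggregate is all that matters for the group sum).
The 7 free-riders keep 58 each, adding 406. Group total = 406 + 452.40 = 858.40.

858.40 dollars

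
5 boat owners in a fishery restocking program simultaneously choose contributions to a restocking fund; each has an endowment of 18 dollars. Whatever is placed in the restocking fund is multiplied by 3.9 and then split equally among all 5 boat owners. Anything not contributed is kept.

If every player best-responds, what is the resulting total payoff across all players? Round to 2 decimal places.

Each contributed unit returns 3.9/5 = 0.7800 to its contributor — below 1 — so contributing 0 is dominant for every player. At the Nash equilibrium everyone keeps their 18, and the group total is 5 × 18 = 90.

90.00 dollars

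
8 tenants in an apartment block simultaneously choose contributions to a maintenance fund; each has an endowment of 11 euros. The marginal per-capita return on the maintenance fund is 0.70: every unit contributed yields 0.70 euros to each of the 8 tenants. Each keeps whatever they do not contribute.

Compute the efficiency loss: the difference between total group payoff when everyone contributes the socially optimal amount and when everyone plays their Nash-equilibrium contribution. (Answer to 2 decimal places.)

The private return per contributed unit is 0.70 < 1, so contributing 0 is dominant for every player. At the Nash equilibrium everyone keeps their 11, and the group total is 8 × 11 = 88.
Each contributed unit returns 5.600 to the group as a whole (0.70 to each of 8 players), which exceeds 1, so the social optimum is full contribution: group total = 5.600 × 88 = 492.80.
Efficiency loss = 492.80 − 88 = 404.80.

404.80 euros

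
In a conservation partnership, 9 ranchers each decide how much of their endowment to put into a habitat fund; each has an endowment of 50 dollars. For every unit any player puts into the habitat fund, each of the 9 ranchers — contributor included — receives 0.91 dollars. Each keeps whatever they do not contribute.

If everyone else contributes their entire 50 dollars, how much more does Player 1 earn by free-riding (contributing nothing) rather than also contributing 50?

Switching from a contribution of 50 to 0 lets Player 1 keep an extra 50 dollars, but lowers the habitat fund by 50, which costs Player 1 their own share of that drop: 0.91 × 50 = 45.50.
Net gain = 50 − 45.50 = 4.50. The private return per contributed unit (0.91) is below 1, so free-riding is indeed the best response regardless of what the others do.

4.50 dollars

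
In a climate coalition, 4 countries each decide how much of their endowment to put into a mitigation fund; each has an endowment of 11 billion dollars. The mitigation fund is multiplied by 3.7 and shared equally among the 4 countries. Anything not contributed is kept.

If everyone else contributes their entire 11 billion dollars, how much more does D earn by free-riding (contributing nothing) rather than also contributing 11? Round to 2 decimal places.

Switching from a contribution of 11 to 0 lets D keep an extra 11 billion dollars, but lowers the mitigation fund by 11, which costs D their own share of that drop: 3.7/4 × 11 = 10.17.
Net gain = 11 − 10.17 = 0.83. The private return per contributed unit (0.9250) is below 1, so free-riding is indeed the best response regardless of what the others do.

0.83 billion dollars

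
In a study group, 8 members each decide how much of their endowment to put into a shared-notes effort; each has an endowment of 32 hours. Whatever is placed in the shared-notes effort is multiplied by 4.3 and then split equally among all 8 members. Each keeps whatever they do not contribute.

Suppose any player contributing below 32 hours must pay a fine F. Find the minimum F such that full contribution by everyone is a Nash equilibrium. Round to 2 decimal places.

14.80 hours

Given the others contribute fully, the best deviation is to contribute 0 (any partial contribution still incurs the fine and gives up units whose private return 0.5375 is below 1).
Deviating from 32 to 0 saves 32 hours but forfeits the deviator's share of the drop in the shared-notes effort: 4.3/8 × 32 = 17.20.
So the deviation gain is 32 − 17.20 = 14.80, and the fine must be at least 14.80 hours to wipe it out.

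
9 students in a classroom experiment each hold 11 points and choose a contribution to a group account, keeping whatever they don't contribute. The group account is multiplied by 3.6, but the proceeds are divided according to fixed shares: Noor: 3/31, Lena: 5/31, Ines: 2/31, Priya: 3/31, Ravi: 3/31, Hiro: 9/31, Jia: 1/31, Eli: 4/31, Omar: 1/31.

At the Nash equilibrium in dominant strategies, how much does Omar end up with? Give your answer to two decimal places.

Each unit j contributes comes back to j as 3.6 × (j's share), so j prefers to contribute only if that share exceeds 1/3.6 = 0.2778; otherwise keeping the unit dominates.
The only share above 0.2778 is Hiro's 9/31, contributing 11; the remaining 8 contribute 0. Total contributed: 11.
Omar keeps 11 and receives 3.6 × 11 × 1/31 = 1.28 from the group account, for a payoff of 12.28.

12.28 points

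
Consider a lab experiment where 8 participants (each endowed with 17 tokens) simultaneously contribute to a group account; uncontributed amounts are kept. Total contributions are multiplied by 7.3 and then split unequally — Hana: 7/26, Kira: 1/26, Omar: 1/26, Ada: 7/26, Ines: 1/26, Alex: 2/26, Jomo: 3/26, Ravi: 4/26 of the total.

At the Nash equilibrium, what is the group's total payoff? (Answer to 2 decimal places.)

Each unit j contributes comes back to j as 7.3 × (j's share), so j prefers to contribute only if that share exceeds 1/7.3 = 0.1370; otherwise keeping the unit dominates.
Hana, Ada and Ravi are above the threshold, contributing 17 each; the remaining 5 contribute 0. Total contributed: 51.
The group account pays out 7.3 × 51 = 372.30 in total (split across the unequal shares, but the aggregate is all that matters for the group sum).
The 5 free-riders keep 17 each, adding 85. Group total = 85 + 372.30 = 457.30.

457.30 tokens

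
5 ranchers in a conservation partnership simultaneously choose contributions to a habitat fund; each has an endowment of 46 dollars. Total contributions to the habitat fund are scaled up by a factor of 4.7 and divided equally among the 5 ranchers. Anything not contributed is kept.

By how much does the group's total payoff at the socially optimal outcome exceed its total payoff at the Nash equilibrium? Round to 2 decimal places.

Each contributed unit returns 4.7/5 = 0.9400 to its contributor — below 1 — so contributing 0 is dominant for every player. At the Nash equilibrium everyone keeps their 46, and the group total is 5 × 46 = 230.
Each contributed unit returns 4.700 to the group as a whole (0.9400 to each of 5 players), which exceeds 1, so the social optimum is full contribution: group total = 4.700 × 230 = 1081.00.
Efficiency loss = 1081.00 − 230 = 851.00.

851.00 dollars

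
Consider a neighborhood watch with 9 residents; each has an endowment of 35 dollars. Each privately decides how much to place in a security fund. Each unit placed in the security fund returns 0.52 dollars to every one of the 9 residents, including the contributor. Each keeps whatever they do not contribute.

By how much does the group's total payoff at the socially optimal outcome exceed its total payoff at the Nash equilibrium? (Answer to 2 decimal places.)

The private return per contributed unit is 0.52 < 1, so contributing 0 is dominant for every player. At the Nash equilibrium everyone keeps their 35, and the group total is 9 × 35 = 315.
Each contributed unit returns 4.680 to the group as a whole (0.52 to each of 9 players), which exceeds 1, so the social optimum is full contribution: group total = 4.680 × 315 = 1474.20.
Efficiency loss = 1474.20 − 315 = 1159.20.

1159.20 dollars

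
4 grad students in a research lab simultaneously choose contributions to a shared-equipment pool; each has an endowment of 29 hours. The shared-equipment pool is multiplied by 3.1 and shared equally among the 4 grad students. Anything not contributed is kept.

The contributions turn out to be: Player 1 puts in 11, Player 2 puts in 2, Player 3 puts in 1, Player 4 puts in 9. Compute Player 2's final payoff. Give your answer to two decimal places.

44.83 hours

Total contributed: 11 + 2 + 1 + 9 = 23.
Each receives 3.1 × 23 / 4 = 17.83 from the shared-equipment pool.
Player 2 keeps 29 − 2 = 27, so Player 2's payoff is 27 + 17.83 = 44.83.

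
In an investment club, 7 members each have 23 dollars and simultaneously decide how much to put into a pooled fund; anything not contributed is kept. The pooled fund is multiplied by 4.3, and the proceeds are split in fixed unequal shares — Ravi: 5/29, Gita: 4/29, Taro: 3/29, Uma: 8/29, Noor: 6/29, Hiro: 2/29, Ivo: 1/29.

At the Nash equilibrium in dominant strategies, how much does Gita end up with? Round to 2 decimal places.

36.64 dollars

For player j, contributing a unit is worthwhile iff 4.3 × (j's share) ≥ 1, i.e. iff j's share is at least 0.2326.
Only Uma (8/29) clears that bar, contributing 23; the remaining 6 contribute 0. Total contributed: 23.
Gita keeps 23 and receives 4.3 × 23 × 4/29 = 13.64 from the pooled fund, for a payoff of 36.64.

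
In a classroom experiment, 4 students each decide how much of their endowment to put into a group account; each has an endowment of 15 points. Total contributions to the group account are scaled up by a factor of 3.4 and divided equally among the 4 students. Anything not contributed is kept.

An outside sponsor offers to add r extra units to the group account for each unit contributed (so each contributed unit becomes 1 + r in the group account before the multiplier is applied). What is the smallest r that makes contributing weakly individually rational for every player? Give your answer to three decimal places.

With matching at rate r, one contributed unit becomes (1 + r) in the group account and returns 3.4 × (1 + r) / 4 to the contributor.
Setting this equal to 1: 1 + r = 4/3.4 = 1.1765.
So the minimum matching rate is r = 1.1765 − 1 = 0.176.

0.176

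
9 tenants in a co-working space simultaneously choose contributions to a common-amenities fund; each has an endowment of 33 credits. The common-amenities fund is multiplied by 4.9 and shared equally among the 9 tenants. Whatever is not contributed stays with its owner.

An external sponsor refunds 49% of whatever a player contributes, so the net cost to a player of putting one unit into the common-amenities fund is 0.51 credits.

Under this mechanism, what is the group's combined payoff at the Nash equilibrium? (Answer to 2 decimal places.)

With the mechanism, a contributed unit returns (4.9/9) / 0.51 = 1.0675 per unit of net cost to the contributor — now above 1 — so contributing fully is weakly dominant for every player.
So the Nash equilibrium is full contribution by all 9; the group earns 9 × (33 × 0.49 + 4.9 × 33) = 1600.83.

1600.83 credits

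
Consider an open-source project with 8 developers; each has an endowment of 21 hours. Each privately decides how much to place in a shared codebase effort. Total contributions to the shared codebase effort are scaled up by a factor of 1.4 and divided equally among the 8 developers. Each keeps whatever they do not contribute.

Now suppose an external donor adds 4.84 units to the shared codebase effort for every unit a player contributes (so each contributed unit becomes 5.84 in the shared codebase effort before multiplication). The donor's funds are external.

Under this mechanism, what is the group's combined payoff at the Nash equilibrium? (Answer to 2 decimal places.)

1373.57 hours

Under the mechanism each unit contributed yields 1.4 × 5.84 / 8 = 1.0220 back to its contributor per unit of net cost, which exceeds 1, making full contribution the dominant choice for everyone.
So the Nash equilibrium is full contribution by all 8; the group earns 1.4 × 5.84 × 168 = 1373.57.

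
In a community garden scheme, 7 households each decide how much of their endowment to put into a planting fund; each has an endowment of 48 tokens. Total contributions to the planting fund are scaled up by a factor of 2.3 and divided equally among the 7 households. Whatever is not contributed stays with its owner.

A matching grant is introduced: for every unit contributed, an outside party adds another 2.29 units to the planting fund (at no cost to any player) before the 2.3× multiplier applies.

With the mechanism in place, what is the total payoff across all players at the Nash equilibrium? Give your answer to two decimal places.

2542.51 tokens

The effective private return per unit is now 2.3 × 3.29 / 7 = 1.0810 > 1, so every player's dominant strategy flips to full contribution.
So the Nash equilibrium is full contribution by all 7; the group earns 2.3 × 3.29 × 336 = 2542.51.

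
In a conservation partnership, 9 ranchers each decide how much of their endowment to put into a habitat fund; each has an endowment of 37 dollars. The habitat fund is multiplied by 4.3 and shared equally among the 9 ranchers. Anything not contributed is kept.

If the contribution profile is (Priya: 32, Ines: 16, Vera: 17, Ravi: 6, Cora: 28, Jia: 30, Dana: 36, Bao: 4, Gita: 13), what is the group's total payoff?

933.60 dollars

Total contributed: 32 + 16 + 17 + 6 + 28 + 30 + 36 + 4 + 13 = 182; total kept: 9 × 37 − 182 = 151.
The habitat fund pays out 4.3 × 182 = 782.60 in aggregate.
Group total = 151 + 782.60 = 933.60.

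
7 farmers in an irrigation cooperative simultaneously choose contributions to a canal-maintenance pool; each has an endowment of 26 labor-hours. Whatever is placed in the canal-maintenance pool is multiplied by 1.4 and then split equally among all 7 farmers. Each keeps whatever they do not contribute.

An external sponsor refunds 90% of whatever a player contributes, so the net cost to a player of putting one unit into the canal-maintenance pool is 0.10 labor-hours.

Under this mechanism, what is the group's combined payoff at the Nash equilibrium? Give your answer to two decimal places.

The effective private return per unit is now (1.4/7) / 0.10 = 2.0000 > 1, so every player's dominant strategy flips to full contribution.
So the Nash equilibrium is full contribution by all 7; the group earns 7 × (26 × 0.90 + 1.4 × 26) = 418.60.

418.60 labor-hours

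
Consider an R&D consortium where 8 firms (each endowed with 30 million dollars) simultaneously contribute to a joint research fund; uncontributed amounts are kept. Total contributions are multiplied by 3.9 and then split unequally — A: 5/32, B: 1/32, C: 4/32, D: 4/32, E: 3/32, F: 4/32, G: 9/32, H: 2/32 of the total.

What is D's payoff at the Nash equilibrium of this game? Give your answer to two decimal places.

44.63 million dollars

Each unit j contributes comes back to j as 3.9 × (j's share), so j prefers to contribute only if that share exceeds 1/3.9 = 0.2564; otherwise keeping the unit dominates.
G alone (share 9/32) is above the threshold, contributing 30; the remaining 7 contribute 0. Total contributed: 30.
D keeps 30 and receives 3.9 × 30 × 4/32 = 14.63 from the joint research fund, for a payoff of 44.63.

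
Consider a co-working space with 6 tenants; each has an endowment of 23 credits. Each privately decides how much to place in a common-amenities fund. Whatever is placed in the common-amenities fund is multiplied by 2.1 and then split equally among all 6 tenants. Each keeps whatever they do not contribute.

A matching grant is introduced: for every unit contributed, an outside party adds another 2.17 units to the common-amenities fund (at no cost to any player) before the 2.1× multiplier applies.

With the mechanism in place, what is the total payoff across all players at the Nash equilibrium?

918.67 credits

The effective private return per unit is now 2.1 × 3.17 / 6 = 1.1095 > 1, so every player's dominant strategy flips to full contribution.
At the Nash equilibrium everyone contributes 23. Group total payoff = 2.1 × 3.17 × 138 = 918.67.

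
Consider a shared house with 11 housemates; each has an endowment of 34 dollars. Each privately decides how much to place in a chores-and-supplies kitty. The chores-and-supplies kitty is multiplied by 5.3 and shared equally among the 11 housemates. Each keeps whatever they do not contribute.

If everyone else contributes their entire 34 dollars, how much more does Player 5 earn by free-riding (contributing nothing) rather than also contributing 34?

17.62 dollars

Switching from a contribution of 34 to 0 lets Player 5 keep an extra 34 dollars, but lowers the chores-and-supplies kitty by 34, which costs Player 5 their own share of that drop: 5.3/11 × 34 = 16.38.
Net gain = 34 − 16.38 = 17.62. The private return per contributed unit (0.4818) is below 1, so free-riding is indeed the best response regardless of what the others do.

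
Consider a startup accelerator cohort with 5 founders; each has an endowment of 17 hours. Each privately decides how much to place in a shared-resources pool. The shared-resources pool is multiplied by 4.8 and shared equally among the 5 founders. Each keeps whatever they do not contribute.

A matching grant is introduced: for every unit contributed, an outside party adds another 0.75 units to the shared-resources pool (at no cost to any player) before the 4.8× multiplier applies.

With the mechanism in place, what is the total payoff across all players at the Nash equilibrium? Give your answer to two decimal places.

714.00 hours

With the mechanism, a contributed unit returns 4.8 × 1.75 / 5 = 1.6800 per unit of net cost to the contributor — now above 1 — so contributing fully is weakly dominant for every player.
So the Nash equilibrium is full contribution by all 5; the group earns 4.8 × 1.75 × 85 = 714.00.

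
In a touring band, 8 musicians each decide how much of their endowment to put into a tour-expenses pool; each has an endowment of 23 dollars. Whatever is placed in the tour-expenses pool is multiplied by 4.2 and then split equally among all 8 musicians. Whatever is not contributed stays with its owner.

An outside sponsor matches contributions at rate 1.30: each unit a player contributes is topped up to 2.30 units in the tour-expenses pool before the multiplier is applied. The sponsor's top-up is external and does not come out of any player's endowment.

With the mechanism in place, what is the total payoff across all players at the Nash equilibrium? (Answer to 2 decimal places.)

The effective private return per unit is now 4.2 × 2.30 / 8 = 1.2075 > 1, so every player's dominant strategy flips to full contribution.
So the Nash equilibrium is full contribution by all 8; the group earns 4.2 × 2.30 × 184 = 1777.44.

1777.44 dollars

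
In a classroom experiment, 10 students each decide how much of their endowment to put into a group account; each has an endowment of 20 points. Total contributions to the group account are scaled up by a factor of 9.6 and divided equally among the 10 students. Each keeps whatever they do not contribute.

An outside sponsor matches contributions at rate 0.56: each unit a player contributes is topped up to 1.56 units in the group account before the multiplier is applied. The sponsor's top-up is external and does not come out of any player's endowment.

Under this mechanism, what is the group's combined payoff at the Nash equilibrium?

2995.20 points

Under the mechanism each unit contributed yields 9.6 × 1.56 / 10 = 1.4976 back to its contributor per unit of net cost, which exceeds 1, making full contribution the dominant choice for everyone.
So the Nash equilibrium is full contribution by all 10; the group earns 9.6 × 1.56 × 200 = 2995.20.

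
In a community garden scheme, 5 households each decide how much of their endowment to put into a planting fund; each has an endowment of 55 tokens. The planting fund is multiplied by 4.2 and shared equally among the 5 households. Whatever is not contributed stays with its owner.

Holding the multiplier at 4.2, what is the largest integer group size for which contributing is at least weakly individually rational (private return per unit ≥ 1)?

Private return per unit is 4.2/(group size), which is ≥ 1 whenever the group size is ≤ 4.2.
The largest such integer is 4.

4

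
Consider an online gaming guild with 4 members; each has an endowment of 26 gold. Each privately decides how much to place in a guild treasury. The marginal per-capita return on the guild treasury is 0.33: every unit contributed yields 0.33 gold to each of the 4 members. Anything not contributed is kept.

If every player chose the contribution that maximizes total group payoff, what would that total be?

137.28 gold

Each contributed unit returns 1.320 to the group as a whole (0.33 to each of 4 players), which exceeds 1, so the social optimum is full contribution: group total = 1.320 × 104 = 137.28.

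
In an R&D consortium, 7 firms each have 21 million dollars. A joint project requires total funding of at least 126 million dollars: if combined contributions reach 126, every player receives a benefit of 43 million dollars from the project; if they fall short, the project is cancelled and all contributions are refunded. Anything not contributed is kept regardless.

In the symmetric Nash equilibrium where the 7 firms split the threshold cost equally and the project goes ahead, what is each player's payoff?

46 million dollars

Equal share of the threshold: 126/7 = 18.
At this profile no one gains by cutting their contribution: any cut drops the total below 126, the project is cancelled, contributions are refunded, and the deviator ends with 21, which is less than 21 − 18 + 43 = 46. Contributing more than 18 just wastes the excess. So contributing exactly 18 is a best response.
Each player's payoff: 21 − 18 + 43 = 46.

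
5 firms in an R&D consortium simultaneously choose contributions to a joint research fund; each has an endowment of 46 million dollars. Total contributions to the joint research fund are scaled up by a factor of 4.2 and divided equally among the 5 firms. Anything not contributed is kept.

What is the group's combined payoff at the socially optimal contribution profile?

Each contributed unit returns 4.200 to the group as a whole (0.8400 to each of 5 players), which exceeds 1, so the social optimum is full contribution: group total = 4.200 × 230 = 966.00.

966.00 million dollars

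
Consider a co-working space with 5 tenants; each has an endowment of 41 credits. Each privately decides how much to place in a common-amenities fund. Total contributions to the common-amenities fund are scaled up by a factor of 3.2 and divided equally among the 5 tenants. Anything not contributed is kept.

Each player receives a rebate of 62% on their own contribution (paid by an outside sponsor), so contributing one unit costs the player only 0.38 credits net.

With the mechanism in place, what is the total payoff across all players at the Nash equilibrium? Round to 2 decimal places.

With the mechanism, a contributed unit returns (3.2/5) / 0.38 = 1.6842 per unit of net cost to the contributor — now above 1 — so contributing fully is weakly dominant for every player.
So the Nash equilibrium is full contribution by all 5; the group earns 5 × (41 × 0.62 + 3.2 × 41) = 783.10.

783.10 credits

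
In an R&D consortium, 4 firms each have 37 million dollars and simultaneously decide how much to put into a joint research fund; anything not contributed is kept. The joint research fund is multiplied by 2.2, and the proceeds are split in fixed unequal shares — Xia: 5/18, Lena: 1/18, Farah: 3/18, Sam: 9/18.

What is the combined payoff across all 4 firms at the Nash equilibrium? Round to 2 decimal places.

192.40 million dollars

Player j's private return per contributed unit is 2.2 × (j's share). Contributing is weakly dominant for j when that share is at least 1/2.2 = 0.4545, and contributing 0 is dominant otherwise.
Sam alone (share 9/18) is above the threshold, contributing 37; the remaining 3 contribute 0. Total contributed: 37.
The joint research fund pays out 2.2 × 37 = 81.40 in total (split across the unequal shares, but the aggregate is all that matters for the group sum).
The 3 free-riders keep 37 each, adding 111. Group total = 111 + 81.40 = 192.40.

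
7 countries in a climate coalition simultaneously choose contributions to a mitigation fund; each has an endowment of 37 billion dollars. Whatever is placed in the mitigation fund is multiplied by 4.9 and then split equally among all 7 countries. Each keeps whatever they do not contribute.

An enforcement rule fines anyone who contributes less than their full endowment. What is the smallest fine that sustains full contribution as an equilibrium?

Given the others contribute fully, the best deviation is to contribute 0 (any partial contribution still incurs the fine and gives up units whose private return 0.7000 is below 1).
Deviating from 37 to 0 saves 37 billion dollars but forfeits the deviator's share of the drop in the mitigation fund: 4.9/7 × 37 = 25.90.
So the deviation gain is 37 − 25.90 = 11.10, and the fine must be at least 11.10 billion dollars to wipe it out.

11.10 billion dollars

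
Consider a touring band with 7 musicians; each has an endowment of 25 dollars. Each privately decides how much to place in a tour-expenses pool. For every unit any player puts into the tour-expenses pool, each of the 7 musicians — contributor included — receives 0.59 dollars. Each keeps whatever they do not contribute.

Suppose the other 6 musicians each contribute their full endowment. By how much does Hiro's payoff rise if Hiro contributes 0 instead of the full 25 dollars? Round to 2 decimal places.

Switching from a contribution of 25 to 0 lets Hiro keep an extra 25 dollars, but lowers the tour-expenses pool by 25, which costs Hiro their own share of that drop: 0.59 × 25 = 14.75.
Net gain = 25 − 14.75 = 10.25. The private return per contributed unit (0.59) is below 1, so free-riding is indeed the best response regardless of what the others do.

10.25 dollars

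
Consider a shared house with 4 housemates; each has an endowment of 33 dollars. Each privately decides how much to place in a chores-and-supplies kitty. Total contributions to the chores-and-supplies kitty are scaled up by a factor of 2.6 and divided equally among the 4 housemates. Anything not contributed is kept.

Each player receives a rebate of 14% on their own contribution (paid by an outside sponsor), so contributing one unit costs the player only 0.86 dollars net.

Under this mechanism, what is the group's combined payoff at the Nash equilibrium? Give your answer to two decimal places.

The effective private return is (2.6/4) / 0.86 = 0.7558, which is still under 1, so the mechanism doesn't change anyone's dominant strategy: zero contribution.
At the Nash equilibrium no one contributes; group total payoff = 4 × 33 = 132.

132.00 dollars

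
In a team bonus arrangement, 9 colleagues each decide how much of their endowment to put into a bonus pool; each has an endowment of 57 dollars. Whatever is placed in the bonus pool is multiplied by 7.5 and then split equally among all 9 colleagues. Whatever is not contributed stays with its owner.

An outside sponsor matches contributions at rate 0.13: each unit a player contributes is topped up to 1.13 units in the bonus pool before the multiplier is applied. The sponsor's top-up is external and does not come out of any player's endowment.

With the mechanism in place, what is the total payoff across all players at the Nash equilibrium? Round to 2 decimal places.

The effective private return is 7.5 × 1.13 / 9 = 0.9417, which is still under 1, so the mechanism doesn't change anyone's dominant strategy: zero contribution.
Everyone keeps their endowment and the group total is 9 × 57 = 513.

513.00 dollars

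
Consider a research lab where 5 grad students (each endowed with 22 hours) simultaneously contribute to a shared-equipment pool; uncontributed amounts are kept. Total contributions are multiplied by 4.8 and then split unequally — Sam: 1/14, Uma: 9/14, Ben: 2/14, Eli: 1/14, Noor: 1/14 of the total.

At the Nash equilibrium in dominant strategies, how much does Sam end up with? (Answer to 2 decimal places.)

Player j's private return per contributed unit is 4.8 × (j's share). Contributing is weakly dominant for j when that share is at least 1/4.8 = 0.2083, and contributing 0 is dominant otherwise.
Only Uma (9/14) clears that bar, contributing 22; the remaining 4 contribute 0. Total contributed: 22.
Sam keeps 22 and receives 4.8 × 22 × 1/14 = 7.54 from the shared-equipment pool, for a payoff of 29.54.

29.54 hours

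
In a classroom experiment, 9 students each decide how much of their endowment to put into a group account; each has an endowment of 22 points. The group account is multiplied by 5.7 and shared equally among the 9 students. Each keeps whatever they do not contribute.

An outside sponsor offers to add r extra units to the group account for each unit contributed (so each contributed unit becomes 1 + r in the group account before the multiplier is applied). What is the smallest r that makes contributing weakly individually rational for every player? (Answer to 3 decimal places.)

0.579

With matching at rate r, one contributed unit becomes (1 + r) in the group account and returns 5.7 × (1 + r) / 9 to the contributor.
Setting this equal to 1: 1 + r = 9/5.7 = 1.5789.
So the minimum matching rate is r = 1.5789 − 1 = 0.579.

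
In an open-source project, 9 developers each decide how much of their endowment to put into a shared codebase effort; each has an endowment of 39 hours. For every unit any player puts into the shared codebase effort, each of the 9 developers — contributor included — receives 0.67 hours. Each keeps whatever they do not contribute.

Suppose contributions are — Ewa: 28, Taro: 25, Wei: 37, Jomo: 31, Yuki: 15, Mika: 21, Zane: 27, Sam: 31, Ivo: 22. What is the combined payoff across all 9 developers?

Total contributed: 28 + 25 + 37 + 31 + 15 + 21 + 27 + 31 + 22 = 237; total kept: 9 × 39 − 237 = 114.
The shared codebase effort pays out 0.67 × 9 × 237 = 1429.11 in aggregate.
Group total = 114 + 1429.11 = 1543.11.

1543.11 hours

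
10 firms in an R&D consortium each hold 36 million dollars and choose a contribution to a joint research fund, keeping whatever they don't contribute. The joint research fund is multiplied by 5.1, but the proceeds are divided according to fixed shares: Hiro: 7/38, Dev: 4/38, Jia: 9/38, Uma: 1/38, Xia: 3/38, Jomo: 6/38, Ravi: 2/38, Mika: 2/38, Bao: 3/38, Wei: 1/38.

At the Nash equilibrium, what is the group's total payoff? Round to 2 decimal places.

A player with share s gets back 5.1·s per unit contributed, so full contribution is dominant for anyone with s > 1/5.1 = 0.1961 and zero contribution is dominant for anyone below.
Jia alone (share 9/38) is above the threshold, contributing 36; the remaining 9 contribute 0. Total contributed: 36.
The joint research fund pays out 5.1 × 36 = 183.60 in total (split across the unequal shares, but the aggregate is all that matters for the group sum).
The 9 free-riders keep 36 each, adding 324. Group total = 324 + 183.60 = 507.60.

507.60 million dollars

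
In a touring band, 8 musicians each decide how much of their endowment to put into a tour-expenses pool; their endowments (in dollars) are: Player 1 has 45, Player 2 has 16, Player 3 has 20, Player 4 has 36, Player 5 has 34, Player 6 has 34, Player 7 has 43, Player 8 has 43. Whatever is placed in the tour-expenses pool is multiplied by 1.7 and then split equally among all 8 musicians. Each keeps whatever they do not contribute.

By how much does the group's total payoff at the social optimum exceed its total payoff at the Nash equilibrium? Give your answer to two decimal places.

189.70 dollars

The private return per contributed unit is 1.7/8 = 0.2125 < 1 for every player regardless of endowment, so the Nash equilibrium is zero contribution and the group total is Σ E_j = 45 + 16 + 20 + 36 + 34 + 34 + 43 + 43 = 271.
Each contributed unit returns 1.700 to the group, so the social optimum is full contribution by everyone: group total = 1.700 × 271 = 460.70.
Efficiency loss = (1.700 − 1) × 271 = 189.70.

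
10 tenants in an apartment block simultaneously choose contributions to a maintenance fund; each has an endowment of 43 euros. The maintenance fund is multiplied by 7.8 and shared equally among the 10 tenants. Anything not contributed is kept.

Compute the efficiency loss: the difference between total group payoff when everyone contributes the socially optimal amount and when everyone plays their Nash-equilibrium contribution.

Each contributed unit returns 7.8/10 = 0.7800 to its contributor — below 1 — so contributing 0 is dominant for every player. At the Nash equilibrium everyone keeps their 43, and the group total is 10 × 43 = 430.
Each contributed unit returns 7.800 to the group as a whole (0.7800 to each of 10 players), which exceeds 1, so the social optimum is full contribution: group total = 7.800 × 430 = 3354.00.
Efficiency loss = 3354.00 − 430 = 2924.00.

2924.00 euros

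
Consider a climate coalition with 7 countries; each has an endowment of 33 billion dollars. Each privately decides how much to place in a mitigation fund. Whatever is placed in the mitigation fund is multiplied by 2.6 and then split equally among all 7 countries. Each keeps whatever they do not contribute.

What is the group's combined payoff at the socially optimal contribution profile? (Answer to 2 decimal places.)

600.60 billion dollars

Each contributed unit returns 2.600 to the group as a whole (0.3714 to each of 7 players), which exceeds 1, so the social optimum is full contribution: group total = 2.600 × 231 = 600.60.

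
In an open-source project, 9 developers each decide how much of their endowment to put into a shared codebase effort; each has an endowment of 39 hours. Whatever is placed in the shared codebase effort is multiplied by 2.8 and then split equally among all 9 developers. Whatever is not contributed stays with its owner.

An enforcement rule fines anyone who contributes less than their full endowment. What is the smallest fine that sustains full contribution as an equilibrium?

Given the others contribute fully, the best deviation is to contribute 0 (any partial contribution still incurs the fine and gives up units whose private return 0.3111 is below 1).
Deviating from 39 to 0 saves 39 hours but forfeits the deviator's share of the drop in the shared codebase effort: 2.8/9 × 39 = 12.13.
So the deviation gain is 39 − 12.13 = 26.87, and the fine must be at least 26.87 hours to wipe it out.

26.87 hours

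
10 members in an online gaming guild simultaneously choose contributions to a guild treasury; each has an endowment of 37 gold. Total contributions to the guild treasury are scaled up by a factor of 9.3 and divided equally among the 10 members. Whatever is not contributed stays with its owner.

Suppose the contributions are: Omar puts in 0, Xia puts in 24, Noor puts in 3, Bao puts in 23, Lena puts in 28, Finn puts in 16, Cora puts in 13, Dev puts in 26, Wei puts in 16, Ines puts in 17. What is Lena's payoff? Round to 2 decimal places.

Total contributed: 0 + 24 + 3 + 23 + 28 + 16 + 13 + 26 + 16 + 17 = 166.
Each receives 9.3 × 166 / 10 = 154.38 from the guild treasury.
Lena keeps 37 − 28 = 9, so Lena's payoff is 9 + 154.38 = 163.38.

163.38 gold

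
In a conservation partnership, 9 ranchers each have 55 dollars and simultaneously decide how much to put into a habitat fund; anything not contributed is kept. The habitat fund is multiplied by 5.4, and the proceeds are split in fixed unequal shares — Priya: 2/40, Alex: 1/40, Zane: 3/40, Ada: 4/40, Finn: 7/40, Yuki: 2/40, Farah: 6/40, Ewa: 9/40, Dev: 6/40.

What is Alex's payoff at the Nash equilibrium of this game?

62.43 dollars

Player j's private return per contributed unit is 5.4 × (j's share). Contributing is weakly dominant for j when that share is at least 1/5.4 = 0.1852, and contributing 0 is dominant otherwise.
Only Ewa (9/40) clears that bar, contributing 55; the remaining 8 contribute 0. Total contributed: 55.
Alex keeps 55 and receives 5.4 × 55 × 1/40 = 7.43 from the habitat fund, for a payoff of 62.43.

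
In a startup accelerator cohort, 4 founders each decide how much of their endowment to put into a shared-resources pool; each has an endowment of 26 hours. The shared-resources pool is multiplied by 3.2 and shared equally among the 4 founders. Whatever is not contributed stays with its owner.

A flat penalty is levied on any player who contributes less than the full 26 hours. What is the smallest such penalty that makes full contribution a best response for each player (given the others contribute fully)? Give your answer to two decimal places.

5.20 hours

Given the others contribute fully, the best deviation is to contribute 0 (any partial contribution still incurs the fine and gives up units whose private return 0.8000 is below 1).
Deviating from 26 to 0 saves 26 hours but forfeits the deviator's share of the drop in the shared-resources pool: 3.2/4 × 26 = 20.80.
So the deviation gain is 26 − 20.80 = 5.20, and the fine must be at least 5.20 hours to wipe it out.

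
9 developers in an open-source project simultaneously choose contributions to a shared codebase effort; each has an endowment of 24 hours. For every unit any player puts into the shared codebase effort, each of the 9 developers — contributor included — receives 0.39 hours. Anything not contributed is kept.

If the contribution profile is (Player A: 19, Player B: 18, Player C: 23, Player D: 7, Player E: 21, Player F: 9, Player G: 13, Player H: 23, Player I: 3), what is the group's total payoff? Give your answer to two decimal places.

Total contributed: 19 + 18 + 23 + 7 + 21 + 9 + 13 + 23 + 3 = 136; total kept: 9 × 24 − 136 = 80.
The shared codebase effort pays out 0.39 × 9 × 136 = 477.36 in aggregate.
Group total = 80 + 477.36 = 557.36.

557.36 hours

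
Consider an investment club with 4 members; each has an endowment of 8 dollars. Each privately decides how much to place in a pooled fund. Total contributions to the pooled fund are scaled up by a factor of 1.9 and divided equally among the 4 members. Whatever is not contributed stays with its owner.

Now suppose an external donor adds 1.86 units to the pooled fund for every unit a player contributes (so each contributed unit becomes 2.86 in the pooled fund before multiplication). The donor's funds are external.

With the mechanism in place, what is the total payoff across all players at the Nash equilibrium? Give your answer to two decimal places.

The effective private return per unit is now 1.9 × 2.86 / 4 = 1.3585 > 1, so every player's dominant strategy flips to full contribution.
So the Nash equilibrium is full contribution by all 4; the group earns 1.9 × 2.86 × 32 = 173.89.

173.89 dollars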